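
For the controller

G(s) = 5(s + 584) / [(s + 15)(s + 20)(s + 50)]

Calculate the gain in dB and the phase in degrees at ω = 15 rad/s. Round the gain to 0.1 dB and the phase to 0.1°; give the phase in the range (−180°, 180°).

-19.5 dB, -97.1°

At s = jω = j15:
zero (s+584): 584 + j15 → |·| = √(584²+15²) = √341281 ≈ 584.19, ∠ = arctan(15/584) ≈ 1.47°
pole (s+15): 15 + j15 → |·| = √(15²+15²) = √450 ≈ 21.213, ∠ = arctan(15/15) ≈ 45.00°
pole (s+20): 20 + j15 → |·| = √(20²+15²) = √625 ≈ 25, ∠ = arctan(15/20) ≈ 36.87°
pole (s+50): 50 + j15 → |·| = √(50²+15²) = √2725 ≈ 52.202, ∠ = arctan(15/50) ≈ 16.70°
|G| = 5 · 584.19 / 27684 ≈ 0.10551
Gain = 20 log₁₀(0.10551) ≈ -19.53 dB
∠G = 1.47° − 98.57° = -97.10°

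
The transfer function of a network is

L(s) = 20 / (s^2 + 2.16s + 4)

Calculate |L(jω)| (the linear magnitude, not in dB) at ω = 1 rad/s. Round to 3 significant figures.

5.41

At s = jω = j1:
quadratic: (j1)² + 2.16·j1 + 4 = 3 + j2.16 → |·| ≈ 3.6967, ∠ ≈ 35.75°
|L| = 20 / 3.6967 ≈ 5.4102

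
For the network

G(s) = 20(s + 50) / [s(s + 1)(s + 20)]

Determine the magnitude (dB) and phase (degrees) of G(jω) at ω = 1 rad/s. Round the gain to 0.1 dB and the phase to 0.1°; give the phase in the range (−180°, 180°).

At s = jω = j1:
zero (s+50): 50 + j1 → |·| = √(50²+1²) = √2501 ≈ 50.01, ∠ = arctan(1/50) ≈ 1.15°
pole (s+1): 1 + j1 → |·| = √(1²+1²) = √2 ≈ 1.4142, ∠ = arctan(1/1) ≈ 45.00°
pole (s+20): 20 + j1 → |·| = √(20²+1²) = √401 ≈ 20.025, ∠ = arctan(1/20) ≈ 2.86°
pole at origin: |s| = 1, ∠ = 90.00° (in denominator)
|G| = 20 · 50.01 / 28.319 ≈ 35.319
Gain = 20 log₁₀(35.319) ≈ 30.96 dB
∠G = 1.15° − 137.86° = -136.71°

31.0 dB, -136.7°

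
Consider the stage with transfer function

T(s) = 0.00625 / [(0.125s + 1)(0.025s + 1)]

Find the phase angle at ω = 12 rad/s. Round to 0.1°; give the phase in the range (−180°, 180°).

-73.0°

At ω = 12 rad/s:
pole (1 + j12·0.125) = 1 + j1.5 → |·| ≈ 1.8028, ∠ ≈ 56.31°
pole (1 + j12·0.025) = 1 + j0.3 → |·| ≈ 1.044, ∠ ≈ 16.70°
∠T = (0°) − (56.31° + 16.70°) = -73.01°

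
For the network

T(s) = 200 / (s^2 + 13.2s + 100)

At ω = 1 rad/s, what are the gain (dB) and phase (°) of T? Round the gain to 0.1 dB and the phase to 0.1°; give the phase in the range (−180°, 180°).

At s = jω = j1:
quadratic: (j1)² + 13.2·j1 + 100 = 99 + j13.2 → |·| ≈ 99.876, ∠ ≈ 7.59°
|T| = 200 / 99.876 ≈ 2.0025
Gain = 20 log₁₀(2.0025) ≈ 6.03 dB
∠T = 0.00° − 7.59° = -7.59°

6.0 dB, -7.6°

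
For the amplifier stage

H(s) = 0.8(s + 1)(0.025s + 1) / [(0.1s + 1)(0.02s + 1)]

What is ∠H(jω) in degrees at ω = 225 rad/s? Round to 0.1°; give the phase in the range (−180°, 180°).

At ω = 225 rad/s:
zero (1 + j225·1) = 1 + j225 → |·| ≈ 225, ∠ ≈ 89.75°
zero (1 + j225·0.025) = 1 + j5.625 → |·| ≈ 5.7132, ∠ ≈ 79.92°
pole (1 + j225·0.1) = 1 + j22.5 → |·| ≈ 22.522, ∠ ≈ 87.46°
pole (1 + j225·0.02) = 1 + j4.5 → |·| ≈ 4.6098, ∠ ≈ 77.47°
∠H = (89.75° + 79.92°) − (87.46° + 77.47°) = 4.74°

4.7°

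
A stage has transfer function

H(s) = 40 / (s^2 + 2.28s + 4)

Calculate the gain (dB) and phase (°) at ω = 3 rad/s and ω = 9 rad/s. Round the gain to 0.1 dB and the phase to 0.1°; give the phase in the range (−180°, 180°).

At s = jω = j3:
quadratic: (j3)² + 2.28·j3 + 4 = -5 + j6.84 → |·| ≈ 8.4726, ∠ ≈ 126.17°
|H| = 40 / 8.4726 ≈ 4.7211
Gain = 20 log₁₀(4.7211) ≈ 13.48 dB
∠H = 0.00° − 126.17° = -126.17°

At s = jω = j9:
quadratic: (j9)² + 2.28·j9 + 4 = -77 + j20.52 → |·| ≈ 79.687, ∠ ≈ 165.08°
|H| = 40 / 79.687 ≈ 0.50196
Gain = 20 log₁₀(0.50196) ≈ -5.99 dB
∠H = 0.00° − 165.08° = -165.08°

ω = 3: 13.5 dB, -126.2°; ω = 9: -6.0 dB, -165.1°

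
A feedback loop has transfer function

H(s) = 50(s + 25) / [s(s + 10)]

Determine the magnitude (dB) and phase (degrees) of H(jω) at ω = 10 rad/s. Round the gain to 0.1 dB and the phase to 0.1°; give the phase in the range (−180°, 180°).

19.6 dB, -113.2°

At s = jω = j10:
zero (s+25): 25 + j10 → |·| = √(25²+10²) = √725 ≈ 26.926, ∠ = arctan(10/25) ≈ 21.80°
pole (s+10): 10 + j10 → |·| = √(10²+10²) = √200 ≈ 14.142, ∠ = arctan(10/10) ≈ 45.00°
pole at origin: |s| = 10, ∠ = 90.00° (in denominator)
|H| = 50 · 26.926 / 141.42 ≈ 9.5199
Gain = 20 log₁₀(9.5199) ≈ 19.57 dB
∠H = 21.80° − 135.00° = -113.20°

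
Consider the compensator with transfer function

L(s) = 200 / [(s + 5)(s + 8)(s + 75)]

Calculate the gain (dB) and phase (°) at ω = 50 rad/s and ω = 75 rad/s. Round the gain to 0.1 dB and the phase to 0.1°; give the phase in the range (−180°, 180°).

At s = jω = j50:
pole (s+5): 5 + j50 → |·| = √(5²+50²) = √2525 ≈ 50.249, ∠ = arctan(50/5) ≈ 84.29°
pole (s+8): 8 + j50 → |·| = √(8²+50²) = √2564 ≈ 50.636, ∠ = arctan(50/8) ≈ 80.91°
pole (s+75): 75 + j50 → |·| = √(75²+50²) = √8125 ≈ 90.139, ∠ = arctan(50/75) ≈ 33.69°
|L| = 200 / 2.2935e+05 ≈ 0.00087203
Gain = 20 log₁₀(0.00087203) ≈ -61.19 dB
∠L = 0.00° − 198.89° = -198.89° ≡ 161.11° (principal value)

At s = jω = j75:
pole (s+5): 5 + j75 → |·| = √(5²+75²) = √5650 ≈ 75.166, ∠ = arctan(75/5) ≈ 86.19°
pole (s+8): 8 + j75 → |·| = √(8²+75²) = √5689 ≈ 75.425, ∠ = arctan(75/8) ≈ 83.91°
pole (s+75): 75 + j75 → |·| = √(75²+75²) = √11250 ≈ 106.07, ∠ = arctan(75/75) ≈ 45.00°
|L| = 200 / 6.0135e+05 ≈ 0.00033259
Gain = 20 log₁₀(0.00033259) ≈ -69.56 dB
∠L = 0.00° − 215.10° = -215.10° ≡ 144.90° (principal value)

ω = 50: -61.2 dB, 161.1°; ω = 75: -69.6 dB, 144.9°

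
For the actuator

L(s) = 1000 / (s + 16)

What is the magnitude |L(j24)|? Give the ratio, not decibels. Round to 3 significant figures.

34.7

Substitute s = j24:
Numerator: 1000 = 1000 + j0
Denominator: (j24) + 16 = 16 + j24
|N| = √(1000² + 0²) ≈ 1000, ∠N ≈ 0.00°
|D| = √(16² + 24²) ≈ 28.844, ∠D ≈ 56.31°
|L| = 1000 / 28.844 ≈ 34.669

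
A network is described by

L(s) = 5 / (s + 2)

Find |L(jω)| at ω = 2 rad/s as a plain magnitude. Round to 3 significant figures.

Substitute s = j2:
Numerator: 5 = 5 + j0
Denominator: (j2) + 2 = 2 + j2
|N| = √(5² + 0²) ≈ 5, ∠N ≈ 0.00°
|D| = √(2² + 2²) ≈ 2.8284, ∠D ≈ 45.00°
|L| = 5 / 2.8284 ≈ 1.7678

1.77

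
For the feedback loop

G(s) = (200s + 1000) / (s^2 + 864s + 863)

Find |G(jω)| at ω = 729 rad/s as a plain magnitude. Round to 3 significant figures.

Substitute s = j729:
Numerator: 200(j729) + 1000 = 1000 + j145800
Denominator: (j729)^2 + 864(j729) + 863 = -530578 + j629856
|N| = √(1000² + 145800²) ≈ 1.458e+05, ∠N ≈ 89.61°
|D| = √(530578² + 629856²) ≈ 8.2355e+05, ∠D ≈ 130.11°
|G| = 1.458e+05 / 8.2355e+05 ≈ 0.17704

0.177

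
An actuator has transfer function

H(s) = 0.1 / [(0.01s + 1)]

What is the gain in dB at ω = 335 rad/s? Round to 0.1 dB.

At ω = 335 rad/s:
pole (1 + j335·0.01) = 1 + j3.35 → |·| ≈ 3.4961, ∠ ≈ 73.38°
|H| = 0.1 · 1 / (3.4961) ≈ 0.028603
Gain = 20 log₁₀(0.028603) ≈ -30.87 dB

-30.9 dB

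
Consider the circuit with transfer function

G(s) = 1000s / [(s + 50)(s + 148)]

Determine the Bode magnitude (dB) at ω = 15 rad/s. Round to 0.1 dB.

At s = jω = j15:
zero at origin: s = j15 → |·| = 15, ∠ = 90.00°
pole (s+50): 50 + j15 → |·| = √(50²+15²) = √2725 ≈ 52.202, ∠ = arctan(15/50) ≈ 16.70°
pole (s+148): 148 + j15 → |·| = √(148²+15²) = √22129 ≈ 148.76, ∠ = arctan(15/148) ≈ 5.79°
|G| = 1000 · 15 / 7765.6 ≈ 1.9316
Gain = 20 log₁₀(1.9316) ≈ 5.72 dB

5.7 dB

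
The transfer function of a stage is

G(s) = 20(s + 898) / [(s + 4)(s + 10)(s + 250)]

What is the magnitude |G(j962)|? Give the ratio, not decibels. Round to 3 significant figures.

2.86e-05

At s = jω = j962:
zero (s+898): 898 + j962 → |·| = √(898²+962²) = √1731848 ≈ 1316, ∠ = arctan(962/898) ≈ 46.97°
pole (s+4): 4 + j962 → |·| = √(4²+962²) = √925460 ≈ 962.01, ∠ = arctan(962/4) ≈ 89.76°
pole (s+10): 10 + j962 → |·| = √(10²+962²) = √925544 ≈ 962.05, ∠ = arctan(962/10) ≈ 89.40°
pole (s+250): 250 + j962 → |·| = √(250²+962²) = √987944 ≈ 993.95, ∠ = arctan(962/250) ≈ 75.43°
|G| = 20 · 1316 / 9.199e+08 ≈ 2.8612e-05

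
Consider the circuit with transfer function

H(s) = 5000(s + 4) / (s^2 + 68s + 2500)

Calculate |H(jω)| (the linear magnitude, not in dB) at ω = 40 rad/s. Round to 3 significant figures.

70.2

At s = jω = j40:
zero (s+4): 4 + j40 → |·| = √(4²+40²) = √1616 ≈ 40.2, ∠ = arctan(40/4) ≈ 84.29°
quadratic: (j40)² + 68·j40 + 2500 = 900 + j2720 → |·| ≈ 2865, ∠ ≈ 71.69°
|H| = 5000 · 40.2 / 2865 ≈ 70.157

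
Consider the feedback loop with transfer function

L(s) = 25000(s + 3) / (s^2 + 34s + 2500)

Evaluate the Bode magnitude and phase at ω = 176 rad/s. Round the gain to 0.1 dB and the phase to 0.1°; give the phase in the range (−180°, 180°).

43.6 dB, -79.1°

At s = jω = j176:
zero (s+3): 3 + j176 → |·| = √(3²+176²) = √30985 ≈ 176.03, ∠ = arctan(176/3) ≈ 89.02°
quadratic: (j176)² + 34·j176 + 2500 = -28476 + j5984 → |·| ≈ 29098, ∠ ≈ 168.13°
|L| = 25000 · 176.03 / 29098 ≈ 151.24
Gain = 20 log₁₀(151.24) ≈ 43.59 dB
∠L = 89.02° − 168.13° = -79.11°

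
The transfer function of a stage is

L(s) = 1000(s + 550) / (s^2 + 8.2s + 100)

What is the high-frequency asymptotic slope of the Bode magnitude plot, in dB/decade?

-20 dB/decade

Each pole contributes −20 dB/decade at high frequency; each zero contributes +20 dB/decade.
Net: 1 zero(s) − 2 pole(s) → -20 dB/decade.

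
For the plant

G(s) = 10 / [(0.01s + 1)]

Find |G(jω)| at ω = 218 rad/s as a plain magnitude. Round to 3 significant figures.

At ω = 218 rad/s:
pole (1 + j218·0.01) = 1 + j2.18 → |·| ≈ 2.3984, ∠ ≈ 65.36°
|G| = 10 · 1 / (2.3984) ≈ 4.1694

4.17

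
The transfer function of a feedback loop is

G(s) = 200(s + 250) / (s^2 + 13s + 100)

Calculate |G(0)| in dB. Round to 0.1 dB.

54.0 dB

G(0) = 200·250 / 100 = 500
20 log₁₀(500) ≈ 53.98 dB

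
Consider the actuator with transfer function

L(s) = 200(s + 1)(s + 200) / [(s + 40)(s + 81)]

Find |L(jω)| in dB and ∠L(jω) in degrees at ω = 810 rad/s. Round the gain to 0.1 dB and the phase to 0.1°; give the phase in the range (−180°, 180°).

46.2 dB, -5.4°

At s = jω = j810:
zero (s+1): 1 + j810 → |·| = √(1²+810²) = √656101 ≈ 810, ∠ = arctan(810/1) ≈ 89.93°
zero (s+200): 200 + j810 → |·| = √(200²+810²) = √696100 ≈ 834.33, ∠ = arctan(810/200) ≈ 76.13°
pole (s+40): 40 + j810 → |·| = √(40²+810²) = √657700 ≈ 810.99, ∠ = arctan(810/40) ≈ 87.17°
pole (s+81): 81 + j810 → |·| = √(81²+810²) = √662661 ≈ 814.04, ∠ = arctan(810/81) ≈ 84.29°
|L| = 200 · 6.7581e+05 / 6.6018e+05 ≈ 204.74
Gain = 20 log₁₀(204.74) ≈ 46.22 dB
∠L = 166.06° − 171.46° = -5.40°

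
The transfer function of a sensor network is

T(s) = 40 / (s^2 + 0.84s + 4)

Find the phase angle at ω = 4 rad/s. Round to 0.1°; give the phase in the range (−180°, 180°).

At s = jω = j4:
quadratic: (j4)² + 0.84·j4 + 4 = -12 + j3.36 → |·| ≈ 12.462, ∠ ≈ 164.36°
∠T = 0.00° − 164.36° = -164.36°

-164.4°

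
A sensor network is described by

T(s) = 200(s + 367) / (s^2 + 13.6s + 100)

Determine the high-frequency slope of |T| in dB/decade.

-20 dB/decade

Each pole contributes −20 dB/decade at high frequency; each zero contributes +20 dB/decade.
Net: 1 zero(s) − 2 pole(s) → -20 dB/decade.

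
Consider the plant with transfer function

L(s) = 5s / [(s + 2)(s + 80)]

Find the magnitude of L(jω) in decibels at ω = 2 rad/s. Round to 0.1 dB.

At s = jω = j2:
zero at origin: s = j2 → |·| = 2, ∠ = 90.00°
pole (s+2): 2 + j2 → |·| = √(2²+2²) = √8 ≈ 2.8284, ∠ = arctan(2/2) ≈ 45.00°
pole (s+80): 80 + j2 → |·| = √(80²+2²) = √6404 ≈ 80.025, ∠ = arctan(2/80) ≈ 1.43°
|L| = 5 · 2 / 226.34 ≈ 0.044181
Gain = 20 log₁₀(0.044181) ≈ -27.10 dB

-27.1 dB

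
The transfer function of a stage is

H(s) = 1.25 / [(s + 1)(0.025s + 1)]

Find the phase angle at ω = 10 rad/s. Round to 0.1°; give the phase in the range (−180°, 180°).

At ω = 10 rad/s:
pole (1 + j10·1) = 1 + j10 → |·| ≈ 10.05, ∠ ≈ 84.29°
pole (1 + j10·0.025) = 1 + j0.25 → |·| ≈ 1.0308, ∠ ≈ 14.04°
∠H = (0°) − (84.29° + 14.04°) = -98.33°

-98.3°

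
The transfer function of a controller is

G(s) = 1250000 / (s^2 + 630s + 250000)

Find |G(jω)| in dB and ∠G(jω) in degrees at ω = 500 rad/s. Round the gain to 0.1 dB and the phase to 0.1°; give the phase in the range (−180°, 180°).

12.0 dB, -90.0°

At s = jω = j500:
quadratic: (j500)² + 630·j500 + 250000 = 0 + j315000 → |·| ≈ 3.15e+05, ∠ ≈ 90.00°
|G| = 1250000 / 3.15e+05 ≈ 3.9683
Gain = 20 log₁₀(3.9683) ≈ 11.97 dB
∠G = 0.00° − 90.00° = -90.00°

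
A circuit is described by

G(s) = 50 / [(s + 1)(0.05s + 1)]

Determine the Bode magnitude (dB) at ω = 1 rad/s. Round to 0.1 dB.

At ω = 1 rad/s:
pole (1 + j1·1) = 1 + j1 → |·| ≈ 1.4142, ∠ ≈ 45.00°
pole (1 + j1·0.05) = 1 + j0.05 → |·| ≈ 1.0012, ∠ ≈ 2.86°
|G| = 50 · 1 / (1.4142 · 1.0012) ≈ 35.313
Gain = 20 log₁₀(35.313) ≈ 30.96 dB

31.0 dB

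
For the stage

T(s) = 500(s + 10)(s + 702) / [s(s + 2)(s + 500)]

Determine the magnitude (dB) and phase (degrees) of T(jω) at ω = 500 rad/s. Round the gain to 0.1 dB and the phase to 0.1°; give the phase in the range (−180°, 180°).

At s = jω = j500:
zero (s+10): 10 + j500 → |·| = √(10²+500²) = √250100 ≈ 500.1, ∠ = arctan(500/10) ≈ 88.85°
zero (s+702): 702 + j500 → |·| = √(702²+500²) = √742804 ≈ 861.86, ∠ = arctan(500/702) ≈ 35.46°
pole (s+2): 2 + j500 → |·| = √(2²+500²) = √250004 ≈ 500, ∠ = arctan(500/2) ≈ 89.77°
pole (s+500): 500 + j500 → |·| = √(500²+500²) = √500000 ≈ 707.11, ∠ = arctan(500/500) ≈ 45.00°
pole at origin: |s| = 500, ∠ = 90.00° (in denominator)
|T| = 500 · 4.3102e+05 / 1.7678e+08 ≈ 1.2191
Gain = 20 log₁₀(1.2191) ≈ 1.72 dB
∠T = 124.31° − 224.77° = -100.46°

1.7 dB, -100.5°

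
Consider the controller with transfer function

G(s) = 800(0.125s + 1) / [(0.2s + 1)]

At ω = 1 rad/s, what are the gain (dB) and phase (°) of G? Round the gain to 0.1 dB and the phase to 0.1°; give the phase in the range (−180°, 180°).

At ω = 1 rad/s:
zero (1 + j1·0.125) = 1 + j0.125 → |·| ≈ 1.0078, ∠ ≈ 7.13°
pole (1 + j1·0.2) = 1 + j0.2 → |·| ≈ 1.0198, ∠ ≈ 11.31°
|G| = 800 · 1.0078 / (1.0198) ≈ 790.59
Gain = 20 log₁₀(790.59) ≈ 57.96 dB
∠G = (7.13°) − (11.31°) = -4.18°

58.0 dB, -4.2°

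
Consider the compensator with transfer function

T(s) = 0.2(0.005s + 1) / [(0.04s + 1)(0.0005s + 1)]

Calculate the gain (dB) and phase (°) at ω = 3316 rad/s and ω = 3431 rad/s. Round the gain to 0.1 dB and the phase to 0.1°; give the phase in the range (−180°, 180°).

ω = 3316: -37.8 dB, -61.9°; ω = 3431: -38.0 dB, -62.7°

At ω = 3316 rad/s:
zero (1 + j3316·0.005) = 1 + j16.58 → |·| ≈ 16.61, ∠ ≈ 86.55°
pole (1 + j3316·0.04) = 1 + j132.64 → |·| ≈ 132.64, ∠ ≈ 89.57°
pole (1 + j3316·0.0005) = 1 + j1.658 → |·| ≈ 1.9362, ∠ ≈ 58.90°
|T| = 0.2 · 16.61 / (132.64 · 1.9362) ≈ 0.012935
Gain = 20 log₁₀(0.012935) ≈ -37.76 dB
∠T = (86.55°) − (89.57° + 58.90°) = -61.92°

At ω = 3431 rad/s:
zero (1 + j3431·0.005) = 1 + j17.155 → |·| ≈ 17.184, ∠ ≈ 86.66°
pole (1 + j3431·0.04) = 1 + j137.24 → |·| ≈ 137.24, ∠ ≈ 89.58°
pole (1 + j3431·0.0005) = 1 + j1.7155 → |·| ≈ 1.9857, ∠ ≈ 59.76°
|T| = 0.2 · 17.184 / (137.24 · 1.9857) ≈ 0.012611
Gain = 20 log₁₀(0.012611) ≈ -37.99 dB
∠T = (86.66°) − (89.58° + 59.76°) = -62.68°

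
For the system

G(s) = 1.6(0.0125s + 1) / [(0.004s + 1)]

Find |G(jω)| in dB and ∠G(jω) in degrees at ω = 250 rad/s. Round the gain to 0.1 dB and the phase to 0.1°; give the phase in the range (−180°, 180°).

11.4 dB, 27.3°

At ω = 250 rad/s:
zero (1 + j250·0.0125) = 1 + j3.125 → |·| ≈ 3.2811, ∠ ≈ 72.26°
pole (1 + j250·0.004) = 1 + j1 → |·| ≈ 1.4142, ∠ ≈ 45.00°
|G| = 1.6 · 3.2811 / (1.4142) ≈ 3.7122
Gain = 20 log₁₀(3.7122) ≈ 11.39 dB
∠G = (72.26°) − (45.00°) = 27.26°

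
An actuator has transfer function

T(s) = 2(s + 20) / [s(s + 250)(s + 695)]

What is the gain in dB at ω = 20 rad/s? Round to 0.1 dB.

-95.8 dB

At s = jω = j20:
zero (s+20): 20 + j20 → |·| = √(20²+20²) = √800 ≈ 28.284, ∠ = arctan(20/20) ≈ 45.00°
pole (s+250): 250 + j20 → |·| = √(250²+20²) = √62900 ≈ 250.8, ∠ = arctan(20/250) ≈ 4.57°
pole (s+695): 695 + j20 → |·| = √(695²+20²) = √483425 ≈ 695.29, ∠ = arctan(20/695) ≈ 1.65°
pole at origin: |s| = 20, ∠ = 90.00° (in denominator)
|T| = 2 · 28.284 / 3.4876e+06 ≈ 1.622e-05
Gain = 20 log₁₀(1.622e-05) ≈ -95.80 dB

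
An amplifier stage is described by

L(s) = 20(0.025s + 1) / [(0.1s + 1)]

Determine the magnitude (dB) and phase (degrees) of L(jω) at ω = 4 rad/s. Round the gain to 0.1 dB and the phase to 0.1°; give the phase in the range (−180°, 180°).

At ω = 4 rad/s:
zero (1 + j4·0.025) = 1 + j0.1 → |·| ≈ 1.005, ∠ ≈ 5.71°
pole (1 + j4·0.1) = 1 + j0.4 → |·| ≈ 1.077, ∠ ≈ 21.80°
|L| = 20 · 1.005 / (1.077) ≈ 18.663
Gain = 20 log₁₀(18.663) ≈ 25.42 dB
∠L = (5.71°) − (21.80°) = -16.09°

25.4 dB, -16.1°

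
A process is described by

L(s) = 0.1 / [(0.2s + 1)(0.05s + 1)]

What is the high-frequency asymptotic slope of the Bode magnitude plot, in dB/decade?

-40 dB/decade

Each pole contributes −20 dB/decade at high frequency; each zero contributes +20 dB/decade.
Net: 0 zero(s) − 2 pole(s) → -40 dB/decade.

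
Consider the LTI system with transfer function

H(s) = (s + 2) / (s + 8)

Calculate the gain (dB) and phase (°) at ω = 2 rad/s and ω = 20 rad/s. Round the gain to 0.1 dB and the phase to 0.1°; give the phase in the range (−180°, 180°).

At s = jω = j2:
zero (s+2): 2 + j2 → |·| = √(2²+2²) = √8 ≈ 2.8284, ∠ = arctan(2/2) ≈ 45.00°
pole (s+8): 8 + j2 → |·| = √(8²+2²) = √68 ≈ 8.2462, ∠ = arctan(2/8) ≈ 14.04°
|H| = 1 · 2.8284 / 8.2462 ≈ 0.34299
Gain = 20 log₁₀(0.34299) ≈ -9.29 dB
∠H = 45.00° − 14.04° = 30.96°

At s = jω = j20:
zero (s+2): 2 + j20 → |·| = √(2²+20²) = √404 ≈ 20.1, ∠ = arctan(20/2) ≈ 84.29°
pole (s+8): 8 + j20 → |·| = √(8²+20²) = √464 ≈ 21.541, ∠ = arctan(20/8) ≈ 68.20°
|H| = 1 · 20.1 / 21.541 ≈ 0.9331
Gain = 20 log₁₀(0.9331) ≈ -0.60 dB
∠H = 84.29° − 68.20° = 16.09°

ω = 2: -9.3 dB, 31.0°; ω = 20: -0.6 dB, 16.1°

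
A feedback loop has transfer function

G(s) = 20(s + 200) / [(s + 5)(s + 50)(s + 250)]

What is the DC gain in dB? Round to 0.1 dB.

G(0) = 20·200 / (5·50·250) = 0.064
20 log₁₀(0.064) ≈ -23.88 dB

-23.9 dB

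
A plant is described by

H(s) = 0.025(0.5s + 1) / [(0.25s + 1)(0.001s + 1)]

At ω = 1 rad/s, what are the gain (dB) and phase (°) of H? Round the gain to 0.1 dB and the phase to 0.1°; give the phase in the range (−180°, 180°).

-31.3 dB, 12.5°

At ω = 1 rad/s:
zero (1 + j1·0.5) = 1 + j0.5 → |·| ≈ 1.118, ∠ ≈ 26.57°
pole (1 + j1·0.25) = 1 + j0.25 → |·| ≈ 1.0308, ∠ ≈ 14.04°
pole (1 + j1·0.001) = 1 + j0.001 → |·| ≈ 1, ∠ ≈ 0.06°
|H| = 0.025 · 1.118 / (1.0308 · 1) ≈ 0.027115
Gain = 20 log₁₀(0.027115) ≈ -31.34 dB
∠H = (26.57°) − (14.04° + 0.06°) = 12.47°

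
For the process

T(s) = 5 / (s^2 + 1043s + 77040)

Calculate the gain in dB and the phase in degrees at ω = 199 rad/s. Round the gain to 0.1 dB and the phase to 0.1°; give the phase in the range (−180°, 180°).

-92.5 dB, -79.8°

Substitute s = j199:
Numerator: 5 = 5 + j0
Denominator: (j199)^2 + 1043(j199) + 77040 = 37439 + j207557
|N| = √(5² + 0²) ≈ 5, ∠N ≈ 0.00°
|D| = √(37439² + 207557²) ≈ 2.1091e+05, ∠D ≈ 79.77°
|T| = 5 / 2.1091e+05 ≈ 2.3707e-05
Gain = 20 log₁₀(2.3707e-05) ≈ -92.50 dB
∠T = 0.00° − 79.77° = -79.77°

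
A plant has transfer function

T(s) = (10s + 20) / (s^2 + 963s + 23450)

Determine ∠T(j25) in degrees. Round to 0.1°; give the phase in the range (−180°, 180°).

Substitute s = j25:
Numerator: 10(j25) + 20 = 20 + j250
Denominator: (j25)^2 + 963(j25) + 23450 = 22825 + j24075
|N| = √(20² + 250²) ≈ 250.8, ∠N ≈ 85.43°
|D| = √(22825² + 24075²) ≈ 33175, ∠D ≈ 46.53°
∠T = 85.43° − 46.53° = 38.90°

38.9°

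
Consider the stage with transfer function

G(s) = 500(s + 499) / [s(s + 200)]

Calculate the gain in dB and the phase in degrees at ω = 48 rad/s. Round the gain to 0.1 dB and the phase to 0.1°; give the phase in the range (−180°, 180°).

At s = jω = j48:
zero (s+499): 499 + j48 → |·| = √(499²+48²) = √251305 ≈ 501.3, ∠ = arctan(48/499) ≈ 5.49°
pole (s+200): 200 + j48 → |·| = √(200²+48²) = √42304 ≈ 205.68, ∠ = arctan(48/200) ≈ 13.50°
pole at origin: |s| = 48, ∠ = 90.00° (in denominator)
|G| = 500 · 501.3 / 9872.6 ≈ 25.388
Gain = 20 log₁₀(25.388) ≈ 28.09 dB
∠G = 5.49° − 103.50° = -98.01°

28.1 dB, -98.0°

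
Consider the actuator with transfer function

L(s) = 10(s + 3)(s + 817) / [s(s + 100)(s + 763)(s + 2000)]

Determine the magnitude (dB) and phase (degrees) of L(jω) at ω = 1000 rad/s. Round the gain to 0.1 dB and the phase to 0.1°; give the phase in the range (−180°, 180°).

At s = jω = j1000:
zero (s+3): 3 + j1000 → |·| = √(3²+1000²) = √1000009 ≈ 1000, ∠ = arctan(1000/3) ≈ 89.83°
zero (s+817): 817 + j1000 → |·| = √(817²+1000²) = √1667489 ≈ 1291.3, ∠ = arctan(1000/817) ≈ 50.75°
pole (s+100): 100 + j1000 → |·| = √(100²+1000²) = √1010000 ≈ 1005, ∠ = arctan(1000/100) ≈ 84.29°
pole (s+763): 763 + j1000 → |·| = √(763²+1000²) = √1582169 ≈ 1257.8, ∠ = arctan(1000/763) ≈ 52.66°
pole (s+2000): 2000 + j1000 → |·| = √(2000²+1000²) = √5000000 ≈ 2236.1, ∠ = arctan(1000/2000) ≈ 26.57°
pole at origin: |s| = 1000, ∠ = 90.00° (in denominator)
|L| = 10 · 1.2913e+06 / 2.8266e+12 ≈ 4.5684e-06
Gain = 20 log₁₀(4.5684e-06) ≈ -106.80 dB
∠L = 140.58° − 253.52° = -112.94°

-106.8 dB, -112.9°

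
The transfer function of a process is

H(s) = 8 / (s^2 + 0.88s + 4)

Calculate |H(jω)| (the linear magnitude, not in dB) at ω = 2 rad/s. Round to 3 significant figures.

4.55

At s = jω = j2:
quadratic: (j2)² + 0.88·j2 + 4 = 0 + j1.76 → |·| ≈ 1.76, ∠ ≈ 90.00°
|H| = 8 / 1.76 ≈ 4.5455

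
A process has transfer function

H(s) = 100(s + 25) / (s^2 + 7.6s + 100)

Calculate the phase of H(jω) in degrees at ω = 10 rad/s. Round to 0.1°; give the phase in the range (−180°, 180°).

At s = jω = j10:
zero (s+25): 25 + j10 → |·| = √(25²+10²) = √725 ≈ 26.926, ∠ = arctan(10/25) ≈ 21.80°
quadratic: (j10)² + 7.6·j10 + 100 = 0 + j76 → |·| ≈ 76, ∠ ≈ 90.00°
∠H = 21.80° − 90.00° = -68.20°

-68.2°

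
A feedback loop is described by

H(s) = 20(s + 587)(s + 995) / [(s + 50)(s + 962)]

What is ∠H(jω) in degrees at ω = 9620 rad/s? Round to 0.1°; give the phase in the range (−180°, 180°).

-3.4°

At s = jω = j9620:
zero (s+587): 587 + j9620 → |·| = √(587²+9620²) = √92888969 ≈ 9637.9, ∠ = arctan(9620/587) ≈ 86.51°
zero (s+995): 995 + j9620 → |·| = √(995²+9620²) = √93534425 ≈ 9671.3, ∠ = arctan(9620/995) ≈ 84.09°
pole (s+50): 50 + j9620 → |·| = √(50²+9620²) = √92546900 ≈ 9620.1, ∠ = arctan(9620/50) ≈ 89.70°
pole (s+962): 962 + j9620 → |·| = √(962²+9620²) = √93469844 ≈ 9668, ∠ = arctan(9620/962) ≈ 84.29°
∠H = 170.60° − 173.99° = -3.39°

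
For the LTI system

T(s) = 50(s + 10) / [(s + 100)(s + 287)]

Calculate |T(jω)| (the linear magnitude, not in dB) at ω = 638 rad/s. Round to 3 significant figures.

At s = jω = j638:
zero (s+10): 10 + j638 → |·| = √(10²+638²) = √407144 ≈ 638.08, ∠ = arctan(638/10) ≈ 89.10°
pole (s+100): 100 + j638 → |·| = √(100²+638²) = √417044 ≈ 645.79, ∠ = arctan(638/100) ≈ 81.09°
pole (s+287): 287 + j638 → |·| = √(287²+638²) = √489413 ≈ 699.58, ∠ = arctan(638/287) ≈ 65.78°
|T| = 50 · 638.08 / 4.5178e+05 ≈ 0.070618

0.0706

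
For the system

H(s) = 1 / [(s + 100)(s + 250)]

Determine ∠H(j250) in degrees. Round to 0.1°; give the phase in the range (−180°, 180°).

-113.2°

At s = jω = j250:
pole (s+100): 100 + j250 → |·| = √(100²+250²) = √72500 ≈ 269.26, ∠ = arctan(250/100) ≈ 68.20°
pole (s+250): 250 + j250 → |·| = √(250²+250²) = √125000 ≈ 353.55, ∠ = arctan(250/250) ≈ 45.00°
∠H = 0.00° − 113.20° = -113.20°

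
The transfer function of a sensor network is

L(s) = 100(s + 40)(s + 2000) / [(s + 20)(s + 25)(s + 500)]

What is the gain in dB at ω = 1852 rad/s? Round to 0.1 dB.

At s = jω = j1852:
zero (s+40): 40 + j1852 → |·| = √(40²+1852²) = √3431504 ≈ 1852.4, ∠ = arctan(1852/40) ≈ 88.76°
zero (s+2000): 2000 + j1852 → |·| = √(2000²+1852²) = √7429904 ≈ 2725.8, ∠ = arctan(1852/2000) ≈ 42.80°
pole (s+20): 20 + j1852 → |·| = √(20²+1852²) = √3430304 ≈ 1852.1, ∠ = arctan(1852/20) ≈ 89.38°
pole (s+25): 25 + j1852 → |·| = √(25²+1852²) = √3430529 ≈ 1852.2, ∠ = arctan(1852/25) ≈ 89.23°
pole (s+500): 500 + j1852 → |·| = √(500²+1852²) = √3679904 ≈ 1918.3, ∠ = arctan(1852/500) ≈ 74.89°
|L| = 100 · 5.0493e+06 / 6.5807e+09 ≈ 0.076729
Gain = 20 log₁₀(0.076729) ≈ -22.30 dB

-22.3 dB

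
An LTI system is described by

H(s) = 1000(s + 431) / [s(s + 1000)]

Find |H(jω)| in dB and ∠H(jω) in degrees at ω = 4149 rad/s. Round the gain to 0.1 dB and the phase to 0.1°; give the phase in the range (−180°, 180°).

At s = jω = j4149:
zero (s+431): 431 + j4149 → |·| = √(431²+4149²) = √17399962 ≈ 4171.3, ∠ = arctan(4149/431) ≈ 84.07°
pole (s+1000): 1000 + j4149 → |·| = √(1000²+4149²) = √18214201 ≈ 4267.8, ∠ = arctan(4149/1000) ≈ 76.45°
pole at origin: |s| = 4149, ∠ = 90.00° (in denominator)
|H| = 1000 · 4171.3 / 1.7707e+07 ≈ 0.23557
Gain = 20 log₁₀(0.23557) ≈ -12.56 dB
∠H = 84.07° − 166.45° = -82.38°

-12.6 dB, -82.4°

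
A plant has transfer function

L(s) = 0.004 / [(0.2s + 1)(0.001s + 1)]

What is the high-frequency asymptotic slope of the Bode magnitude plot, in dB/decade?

-40 dB/decade

Each pole contributes −20 dB/decade at high frequency; each zero contributes +20 dB/decade.
Net: 0 zero(s) − 2 pole(s) → -40 dB/decade.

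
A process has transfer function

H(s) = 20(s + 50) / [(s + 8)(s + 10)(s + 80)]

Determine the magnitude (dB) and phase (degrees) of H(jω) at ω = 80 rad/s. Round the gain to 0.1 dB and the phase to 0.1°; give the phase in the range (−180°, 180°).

-51.8 dB, -154.2°

At s = jω = j80:
zero (s+50): 50 + j80 → |·| = √(50²+80²) = √8900 ≈ 94.34, ∠ = arctan(80/50) ≈ 57.99°
pole (s+8): 8 + j80 → |·| = √(8²+80²) = √6464 ≈ 80.399, ∠ = arctan(80/8) ≈ 84.29°
pole (s+10): 10 + j80 → |·| = √(10²+80²) = √6500 ≈ 80.623, ∠ = arctan(80/10) ≈ 82.87°
pole (s+80): 80 + j80 → |·| = √(80²+80²) = √12800 ≈ 113.14, ∠ = arctan(80/80) ≈ 45.00°
|H| = 20 · 94.34 / 7.3337e+05 ≈ 0.0025728
Gain = 20 log₁₀(0.0025728) ≈ -51.79 dB
∠H = 57.99° − 212.16° = -154.17°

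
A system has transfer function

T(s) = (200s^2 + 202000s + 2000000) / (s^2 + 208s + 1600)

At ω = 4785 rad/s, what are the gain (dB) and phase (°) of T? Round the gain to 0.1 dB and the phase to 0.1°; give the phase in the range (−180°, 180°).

46.2 dB, -9.4°

Substitute s = j4785:
Numerator: 200(j4785)^2 + 202000(j4785) + 2000000 = -4577245000 + j966570000
Denominator: (j4785)^2 + 208(j4785) + 1600 = -22894625 + j995280
|N| = √(4577245000² + 966570000²) ≈ 4.6782e+09, ∠N ≈ 168.08°
|D| = √(22894625² + 995280²) ≈ 2.2916e+07, ∠D ≈ 177.51°
|T| = 4.6782e+09 / 2.2916e+07 ≈ 204.15
Gain = 20 log₁₀(204.15) ≈ 46.20 dB
∠T = 168.08° − 177.51° = -9.43°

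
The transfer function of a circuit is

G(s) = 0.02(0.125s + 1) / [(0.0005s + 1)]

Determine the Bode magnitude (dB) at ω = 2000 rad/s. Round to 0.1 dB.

11.0 dB

At ω = 2000 rad/s:
zero (1 + j2000·0.125) = 1 + j250 → |·| ≈ 250, ∠ ≈ 89.77°
pole (1 + j2000·0.0005) = 1 + j1 → |·| ≈ 1.4142, ∠ ≈ 45.00°
|G| = 0.02 · 250 / (1.4142) ≈ 3.5356
Gain = 20 log₁₀(3.5356) ≈ 10.97 dB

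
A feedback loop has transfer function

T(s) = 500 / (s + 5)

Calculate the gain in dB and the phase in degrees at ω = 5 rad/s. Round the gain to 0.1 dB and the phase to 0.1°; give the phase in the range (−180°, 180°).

37.0 dB, -45.0°

Substitute s = j5:
Numerator: 500 = 500 + j0
Denominator: (j5) + 5 = 5 + j5
|N| = √(500² + 0²) ≈ 500, ∠N ≈ 0.00°
|D| = √(5² + 5²) ≈ 7.0711, ∠D ≈ 45.00°
|T| = 500 / 7.0711 ≈ 70.71
Gain = 20 log₁₀(70.71) ≈ 36.99 dB
∠T = 0.00° − 45.00° = -45.00°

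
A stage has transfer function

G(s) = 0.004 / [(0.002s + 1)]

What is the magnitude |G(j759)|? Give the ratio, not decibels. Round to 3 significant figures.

0.00220

At ω = 759 rad/s:
pole (1 + j759·0.002) = 1 + j1.518 → |·| ≈ 1.8178, ∠ ≈ 56.62°
|G| = 0.004 · 1 / (1.8178) ≈ 0.0022005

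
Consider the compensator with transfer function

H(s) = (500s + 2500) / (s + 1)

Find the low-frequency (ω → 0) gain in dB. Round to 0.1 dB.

H(0) = 2500 / 1 = 2500
20 log₁₀(2500) ≈ 67.96 dB

68.0 dB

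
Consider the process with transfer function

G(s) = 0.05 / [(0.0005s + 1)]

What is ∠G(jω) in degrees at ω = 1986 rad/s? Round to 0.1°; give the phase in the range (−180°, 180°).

At ω = 1986 rad/s:
pole (1 + j1986·0.0005) = 1 + j0.993 → |·| ≈ 1.4093, ∠ ≈ 44.80°
∠G = (0°) − (44.80°) = -44.80°

-44.8°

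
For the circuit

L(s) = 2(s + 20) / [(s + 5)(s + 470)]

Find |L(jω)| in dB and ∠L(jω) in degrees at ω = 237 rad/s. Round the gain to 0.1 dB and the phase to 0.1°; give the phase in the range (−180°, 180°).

-48.4 dB, -30.4°

At s = jω = j237:
zero (s+20): 20 + j237 → |·| = √(20²+237²) = √56569 ≈ 237.84, ∠ = arctan(237/20) ≈ 85.18°
pole (s+5): 5 + j237 → |·| = √(5²+237²) = √56194 ≈ 237.05, ∠ = arctan(237/5) ≈ 88.79°
pole (s+470): 470 + j237 → |·| = √(470²+237²) = √277069 ≈ 526.37, ∠ = arctan(237/470) ≈ 26.76°
|L| = 2 · 237.84 / 1.2478e+05 ≈ 0.0038121
Gain = 20 log₁₀(0.0038121) ≈ -48.38 dB
∠L = 85.18° − 115.55° = -30.37°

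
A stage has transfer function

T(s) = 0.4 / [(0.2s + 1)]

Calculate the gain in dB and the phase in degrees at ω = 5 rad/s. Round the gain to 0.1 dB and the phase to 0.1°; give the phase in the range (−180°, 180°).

-11.0 dB, -45.0°

At ω = 5 rad/s:
pole (1 + j5·0.2) = 1 + j1 → |·| ≈ 1.4142, ∠ ≈ 45.00°
|T| = 0.4 · 1 / (1.4142) ≈ 0.28285
Gain = 20 log₁₀(0.28285) ≈ -10.97 dB
∠T = (0°) − (45.00°) = -45.00°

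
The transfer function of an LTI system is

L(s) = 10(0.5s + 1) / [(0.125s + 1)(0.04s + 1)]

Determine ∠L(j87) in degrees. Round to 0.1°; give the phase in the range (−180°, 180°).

At ω = 87 rad/s:
zero (1 + j87·0.5) = 1 + j43.5 → |·| ≈ 43.511, ∠ ≈ 88.68°
pole (1 + j87·0.125) = 1 + j10.875 → |·| ≈ 10.921, ∠ ≈ 84.75°
pole (1 + j87·0.04) = 1 + j3.48 → |·| ≈ 3.6208, ∠ ≈ 73.97°
∠L = (88.68°) − (84.75° + 73.97°) = -70.04°

-70.0°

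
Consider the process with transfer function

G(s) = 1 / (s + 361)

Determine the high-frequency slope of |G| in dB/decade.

Each pole contributes −20 dB/decade at high frequency; each zero contributes +20 dB/decade.
Net: 0 zero(s) − 1 pole(s) → -20 dB/decade.

-20 dB/decade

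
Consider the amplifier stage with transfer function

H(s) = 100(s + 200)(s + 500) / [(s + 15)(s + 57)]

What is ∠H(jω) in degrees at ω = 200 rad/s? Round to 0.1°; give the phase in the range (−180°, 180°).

-93.0°

At s = jω = j200:
zero (s+200): 200 + j200 → |·| = √(200²+200²) = √80000 ≈ 282.84, ∠ = arctan(200/200) ≈ 45.00°
zero (s+500): 500 + j200 → |·| = √(500²+200²) = √290000 ≈ 538.52, ∠ = arctan(200/500) ≈ 21.80°
pole (s+15): 15 + j200 → |·| = √(15²+200²) = √40225 ≈ 200.56, ∠ = arctan(200/15) ≈ 85.71°
pole (s+57): 57 + j200 → |·| = √(57²+200²) = √43249 ≈ 207.96, ∠ = arctan(200/57) ≈ 74.09°
∠H = 66.80° − 159.80° = -93.00°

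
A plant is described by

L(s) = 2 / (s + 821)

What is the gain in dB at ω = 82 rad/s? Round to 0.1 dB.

At s = jω = j82:
pole (s+821): 821 + j82 → |·| = √(821²+82²) = √680765 ≈ 825.08, ∠ = arctan(82/821) ≈ 5.70°
|L| = 2 / 825.08 ≈ 0.002424
Gain = 20 log₁₀(0.002424) ≈ -52.31 dB

-52.3 dB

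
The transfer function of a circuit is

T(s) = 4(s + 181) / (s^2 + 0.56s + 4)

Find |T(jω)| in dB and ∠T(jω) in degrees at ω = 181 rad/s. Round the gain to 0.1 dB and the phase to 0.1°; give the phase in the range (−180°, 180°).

At s = jω = j181:
zero (s+181): 181 + j181 → |·| = √(181²+181²) = √65522 ≈ 255.97, ∠ = arctan(181/181) ≈ 45.00°
quadratic: (j181)² + 0.56·j181 + 4 = -32757 + j101.36 → |·| ≈ 32757, ∠ ≈ 179.82°
|T| = 4 · 255.97 / 32757 ≈ 0.031257
Gain = 20 log₁₀(0.031257) ≈ -30.10 dB
∠T = 45.00° − 179.82° = -134.82°

-30.1 dB, -134.8°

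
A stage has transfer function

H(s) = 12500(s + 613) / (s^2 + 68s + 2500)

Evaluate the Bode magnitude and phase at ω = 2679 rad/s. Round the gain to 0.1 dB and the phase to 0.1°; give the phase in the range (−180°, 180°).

At s = jω = j2679:
zero (s+613): 613 + j2679 → |·| = √(613²+2679²) = √7552810 ≈ 2748.2, ∠ = arctan(2679/613) ≈ 77.11°
quadratic: (j2679)² + 68·j2679 + 2500 = -7174541 + j182172 → |·| ≈ 7.1769e+06, ∠ ≈ 178.55°
|H| = 12500 · 2748.2 / 7.1769e+06 ≈ 4.7865
Gain = 20 log₁₀(4.7865) ≈ 13.60 dB
∠H = 77.11° − 178.55° = -101.44°

13.6 dB, -101.4°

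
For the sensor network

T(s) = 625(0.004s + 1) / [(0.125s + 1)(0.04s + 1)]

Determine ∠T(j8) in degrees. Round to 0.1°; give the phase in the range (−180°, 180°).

At ω = 8 rad/s:
zero (1 + j8·0.004) = 1 + j0.032 → |·| ≈ 1.0005, ∠ ≈ 1.83°
pole (1 + j8·0.125) = 1 + j1 → |·| ≈ 1.4142, ∠ ≈ 45.00°
pole (1 + j8·0.04) = 1 + j0.32 → |·| ≈ 1.05, ∠ ≈ 17.74°
∠T = (1.83°) − (45.00° + 17.74°) = -60.91°

-60.9°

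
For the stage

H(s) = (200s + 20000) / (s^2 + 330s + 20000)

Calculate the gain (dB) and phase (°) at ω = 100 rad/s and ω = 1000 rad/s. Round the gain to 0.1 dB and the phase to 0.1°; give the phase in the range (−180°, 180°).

Substitute s = j100:
Numerator: 200(j100) + 20000 = 20000 + j20000
Denominator: (j100)^2 + 330(j100) + 20000 = 10000 + j33000
|N| = √(20000² + 20000²) ≈ 28284, ∠N ≈ 45.00°
|D| = √(10000² + 33000²) ≈ 34482, ∠D ≈ 73.14°
|H| = 28284 / 34482 ≈ 0.82025
Gain = 20 log₁₀(0.82025) ≈ -1.72 dB
∠H = 45.00° − 73.14° = -28.14°

Substitute s = j1000:
Numerator: 200(j1000) + 20000 = 20000 + j200000
Denominator: (j1000)^2 + 330(j1000) + 20000 = -980000 + j330000
|N| = √(20000² + 200000²) ≈ 2.01e+05, ∠N ≈ 84.29°
|D| = √(980000² + 330000²) ≈ 1.0341e+06, ∠D ≈ 161.39°
|H| = 2.01e+05 / 1.0341e+06 ≈ 0.19437
Gain = 20 log₁₀(0.19437) ≈ -14.23 dB
∠H = 84.29° − 161.39° = -77.10°

ω = 100: -1.7 dB, -28.1°; ω = 1000: -14.2 dB, -77.1°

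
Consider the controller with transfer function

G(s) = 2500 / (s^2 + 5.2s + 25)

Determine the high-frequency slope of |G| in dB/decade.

Each pole contributes −20 dB/decade at high frequency; each zero contributes +20 dB/decade.
Net: 0 zero(s) − 2 pole(s) → -40 dB/decade.

-40 dB/decade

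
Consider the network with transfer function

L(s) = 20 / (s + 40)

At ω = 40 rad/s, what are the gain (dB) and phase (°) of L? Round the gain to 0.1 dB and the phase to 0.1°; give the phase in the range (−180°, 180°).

-9.0 dB, -45.0°

At s = jω = j40:
pole (s+40): 40 + j40 → |·| = √(40²+40²) = √3200 ≈ 56.569, ∠ = arctan(40/40) ≈ 45.00°
|L| = 20 / 56.569 ≈ 0.35355
Gain = 20 log₁₀(0.35355) ≈ -9.03 dB
∠L = 0.00° − 45.00° = -45.00°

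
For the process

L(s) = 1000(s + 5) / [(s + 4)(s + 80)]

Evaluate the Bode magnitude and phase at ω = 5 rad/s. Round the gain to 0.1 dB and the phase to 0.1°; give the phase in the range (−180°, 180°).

22.8 dB, -9.9°

At s = jω = j5:
zero (s+5): 5 + j5 → |·| = √(5²+5²) = √50 ≈ 7.0711, ∠ = arctan(5/5) ≈ 45.00°
pole (s+4): 4 + j5 → |·| = √(4²+5²) = √41 ≈ 6.4031, ∠ = arctan(5/4) ≈ 51.34°
pole (s+80): 80 + j5 → |·| = √(80²+5²) = √6425 ≈ 80.156, ∠ = arctan(5/80) ≈ 3.58°
|L| = 1000 · 7.0711 / 513.25 ≈ 13.777
Gain = 20 log₁₀(13.777) ≈ 22.78 dB
∠L = 45.00° − 54.92° = -9.92°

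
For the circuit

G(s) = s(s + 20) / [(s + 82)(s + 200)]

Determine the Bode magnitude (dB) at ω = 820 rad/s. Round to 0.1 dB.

At s = jω = j820:
zero (s+20): 20 + j820 → |·| = √(20²+820²) = √672800 ≈ 820.24, ∠ = arctan(820/20) ≈ 88.60°
zero at origin: s = j820 → |·| = 820, ∠ = 90.00°
pole (s+82): 82 + j820 → |·| = √(82²+820²) = √679124 ≈ 824.09, ∠ = arctan(820/82) ≈ 84.29°
pole (s+200): 200 + j820 → |·| = √(200²+820²) = √712400 ≈ 844.04, ∠ = arctan(820/200) ≈ 76.29°
|G| = 1 · 6.726e+05 / 6.9556e+05 ≈ 0.96699
Gain = 20 log₁₀(0.96699) ≈ -0.29 dB

-0.3 dB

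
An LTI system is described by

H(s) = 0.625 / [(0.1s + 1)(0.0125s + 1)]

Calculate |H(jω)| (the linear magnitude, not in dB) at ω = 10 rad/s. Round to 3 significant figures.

At ω = 10 rad/s:
pole (1 + j10·0.1) = 1 + j1 → |·| ≈ 1.4142, ∠ ≈ 45.00°
pole (1 + j10·0.0125) = 1 + j0.125 → |·| ≈ 1.0078, ∠ ≈ 7.13°
|H| = 0.625 · 1 / (1.4142 · 1.0078) ≈ 0.43853

0.439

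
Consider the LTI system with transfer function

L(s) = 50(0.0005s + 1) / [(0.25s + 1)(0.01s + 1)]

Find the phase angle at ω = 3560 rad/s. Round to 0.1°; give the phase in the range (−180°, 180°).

At ω = 3560 rad/s:
zero (1 + j3560·0.0005) = 1 + j1.78 → |·| ≈ 2.0417, ∠ ≈ 60.67°
pole (1 + j3560·0.25) = 1 + j890 → |·| ≈ 890, ∠ ≈ 89.94°
pole (1 + j3560·0.01) = 1 + j35.6 → |·| ≈ 35.614, ∠ ≈ 88.39°
∠L = (60.67°) − (89.94° + 88.39°) = -117.66°

-117.7°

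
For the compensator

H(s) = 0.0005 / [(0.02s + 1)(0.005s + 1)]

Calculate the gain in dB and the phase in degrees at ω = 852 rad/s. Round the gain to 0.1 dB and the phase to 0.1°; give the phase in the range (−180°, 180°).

At ω = 852 rad/s:
pole (1 + j852·0.02) = 1 + j17.04 → |·| ≈ 17.069, ∠ ≈ 86.64°
pole (1 + j852·0.005) = 1 + j4.26 → |·| ≈ 4.3758, ∠ ≈ 76.79°
|H| = 0.0005 · 1 / (17.069 · 4.3758) ≈ 6.6943e-06
Gain = 20 log₁₀(6.6943e-06) ≈ -103.49 dB
∠H = (0°) − (86.64° + 76.79°) = -163.43°

-103.5 dB, -163.4°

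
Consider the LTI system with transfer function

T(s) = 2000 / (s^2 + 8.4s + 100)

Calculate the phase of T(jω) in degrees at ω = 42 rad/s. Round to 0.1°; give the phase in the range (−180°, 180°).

At s = jω = j42:
quadratic: (j42)² + 8.4·j42 + 100 = -1664 + j352.8 → |·| ≈ 1701, ∠ ≈ 168.03°
∠T = 0.00° − 168.03° = -168.03°

-168.0°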